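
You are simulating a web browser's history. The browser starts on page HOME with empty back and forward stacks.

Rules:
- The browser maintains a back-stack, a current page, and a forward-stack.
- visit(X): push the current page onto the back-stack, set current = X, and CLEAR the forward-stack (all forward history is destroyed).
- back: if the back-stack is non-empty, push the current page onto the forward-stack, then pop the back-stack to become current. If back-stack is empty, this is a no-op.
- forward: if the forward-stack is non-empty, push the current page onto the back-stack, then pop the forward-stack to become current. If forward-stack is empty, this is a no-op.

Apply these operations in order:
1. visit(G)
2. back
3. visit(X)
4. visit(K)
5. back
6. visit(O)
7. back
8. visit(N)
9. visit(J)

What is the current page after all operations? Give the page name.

After 1 (visit(G)): cur=G back=1 fwd=0
After 2 (back): cur=HOME back=0 fwd=1
After 3 (visit(X)): cur=X back=1 fwd=0
After 4 (visit(K)): cur=K back=2 fwd=0
After 5 (back): cur=X back=1 fwd=1
After 6 (visit(O)): cur=O back=2 fwd=0
After 7 (back): cur=X back=1 fwd=1
After 8 (visit(N)): cur=N back=2 fwd=0
After 9 (visit(J)): cur=J back=3 fwd=0

Answer: J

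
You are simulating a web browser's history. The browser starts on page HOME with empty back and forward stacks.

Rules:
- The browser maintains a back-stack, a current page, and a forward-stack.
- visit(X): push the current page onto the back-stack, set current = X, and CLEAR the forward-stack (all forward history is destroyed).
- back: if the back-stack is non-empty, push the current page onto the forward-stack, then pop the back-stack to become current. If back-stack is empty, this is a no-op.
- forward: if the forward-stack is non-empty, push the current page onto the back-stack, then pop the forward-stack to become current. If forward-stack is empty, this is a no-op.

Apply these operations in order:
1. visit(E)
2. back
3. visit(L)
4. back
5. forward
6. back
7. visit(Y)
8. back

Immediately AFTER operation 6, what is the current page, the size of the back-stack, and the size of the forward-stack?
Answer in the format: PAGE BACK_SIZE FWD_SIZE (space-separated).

After 1 (visit(E)): cur=E back=1 fwd=0
After 2 (back): cur=HOME back=0 fwd=1
After 3 (visit(L)): cur=L back=1 fwd=0
After 4 (back): cur=HOME back=0 fwd=1
After 5 (forward): cur=L back=1 fwd=0
After 6 (back): cur=HOME back=0 fwd=1

HOME 0 1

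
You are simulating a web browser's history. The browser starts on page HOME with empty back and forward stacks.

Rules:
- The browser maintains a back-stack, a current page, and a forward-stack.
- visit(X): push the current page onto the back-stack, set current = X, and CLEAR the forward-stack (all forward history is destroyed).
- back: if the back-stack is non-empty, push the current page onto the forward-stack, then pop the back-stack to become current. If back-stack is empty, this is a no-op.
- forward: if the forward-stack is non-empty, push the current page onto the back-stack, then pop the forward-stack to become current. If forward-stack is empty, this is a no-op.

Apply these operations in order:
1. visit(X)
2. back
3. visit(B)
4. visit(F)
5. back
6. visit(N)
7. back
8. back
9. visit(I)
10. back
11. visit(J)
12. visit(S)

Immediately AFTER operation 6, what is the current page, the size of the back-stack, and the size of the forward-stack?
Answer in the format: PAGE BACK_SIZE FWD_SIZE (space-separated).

After 1 (visit(X)): cur=X back=1 fwd=0
After 2 (back): cur=HOME back=0 fwd=1
After 3 (visit(B)): cur=B back=1 fwd=0
After 4 (visit(F)): cur=F back=2 fwd=0
After 5 (back): cur=B back=1 fwd=1
After 6 (visit(N)): cur=N back=2 fwd=0

N 2 0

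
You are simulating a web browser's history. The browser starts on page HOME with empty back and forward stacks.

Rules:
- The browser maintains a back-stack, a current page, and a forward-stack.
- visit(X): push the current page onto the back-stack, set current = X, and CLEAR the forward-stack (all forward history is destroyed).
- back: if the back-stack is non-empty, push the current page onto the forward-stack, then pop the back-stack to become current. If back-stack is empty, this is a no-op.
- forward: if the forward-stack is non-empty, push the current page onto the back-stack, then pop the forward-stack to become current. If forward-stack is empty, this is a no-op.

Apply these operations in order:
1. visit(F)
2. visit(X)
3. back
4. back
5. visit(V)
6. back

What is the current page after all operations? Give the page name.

Answer: HOME

Derivation:
After 1 (visit(F)): cur=F back=1 fwd=0
After 2 (visit(X)): cur=X back=2 fwd=0
After 3 (back): cur=F back=1 fwd=1
After 4 (back): cur=HOME back=0 fwd=2
After 5 (visit(V)): cur=V back=1 fwd=0
After 6 (back): cur=HOME back=0 fwd=1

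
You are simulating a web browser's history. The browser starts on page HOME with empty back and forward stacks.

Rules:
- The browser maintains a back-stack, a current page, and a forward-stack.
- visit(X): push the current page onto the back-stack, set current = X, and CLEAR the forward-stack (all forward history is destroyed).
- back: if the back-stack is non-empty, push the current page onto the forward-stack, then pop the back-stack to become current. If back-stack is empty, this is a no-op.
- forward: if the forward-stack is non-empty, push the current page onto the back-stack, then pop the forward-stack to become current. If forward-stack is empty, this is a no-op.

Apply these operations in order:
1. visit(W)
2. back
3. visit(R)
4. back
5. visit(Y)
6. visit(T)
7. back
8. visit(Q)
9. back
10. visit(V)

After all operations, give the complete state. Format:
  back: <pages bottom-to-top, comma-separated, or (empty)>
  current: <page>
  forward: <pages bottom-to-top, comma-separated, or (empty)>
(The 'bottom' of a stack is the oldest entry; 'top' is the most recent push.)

Answer: back: HOME,Y
current: V
forward: (empty)

Derivation:
After 1 (visit(W)): cur=W back=1 fwd=0
After 2 (back): cur=HOME back=0 fwd=1
After 3 (visit(R)): cur=R back=1 fwd=0
After 4 (back): cur=HOME back=0 fwd=1
After 5 (visit(Y)): cur=Y back=1 fwd=0
After 6 (visit(T)): cur=T back=2 fwd=0
After 7 (back): cur=Y back=1 fwd=1
After 8 (visit(Q)): cur=Q back=2 fwd=0
After 9 (back): cur=Y back=1 fwd=1
After 10 (visit(V)): cur=V back=2 fwd=0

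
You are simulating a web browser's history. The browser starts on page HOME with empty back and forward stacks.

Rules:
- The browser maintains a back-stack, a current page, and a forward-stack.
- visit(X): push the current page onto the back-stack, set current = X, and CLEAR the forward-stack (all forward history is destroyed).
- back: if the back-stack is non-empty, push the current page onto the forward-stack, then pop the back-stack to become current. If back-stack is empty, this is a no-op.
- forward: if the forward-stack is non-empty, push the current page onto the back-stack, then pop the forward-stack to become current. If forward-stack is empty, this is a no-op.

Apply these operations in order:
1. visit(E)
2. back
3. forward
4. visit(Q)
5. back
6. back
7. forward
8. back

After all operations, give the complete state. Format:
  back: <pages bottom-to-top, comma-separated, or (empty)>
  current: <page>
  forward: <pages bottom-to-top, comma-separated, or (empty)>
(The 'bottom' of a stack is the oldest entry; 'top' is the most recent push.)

Answer: back: (empty)
current: HOME
forward: Q,E

Derivation:
After 1 (visit(E)): cur=E back=1 fwd=0
After 2 (back): cur=HOME back=0 fwd=1
After 3 (forward): cur=E back=1 fwd=0
After 4 (visit(Q)): cur=Q back=2 fwd=0
After 5 (back): cur=E back=1 fwd=1
After 6 (back): cur=HOME back=0 fwd=2
After 7 (forward): cur=E back=1 fwd=1
After 8 (back): cur=HOME back=0 fwd=2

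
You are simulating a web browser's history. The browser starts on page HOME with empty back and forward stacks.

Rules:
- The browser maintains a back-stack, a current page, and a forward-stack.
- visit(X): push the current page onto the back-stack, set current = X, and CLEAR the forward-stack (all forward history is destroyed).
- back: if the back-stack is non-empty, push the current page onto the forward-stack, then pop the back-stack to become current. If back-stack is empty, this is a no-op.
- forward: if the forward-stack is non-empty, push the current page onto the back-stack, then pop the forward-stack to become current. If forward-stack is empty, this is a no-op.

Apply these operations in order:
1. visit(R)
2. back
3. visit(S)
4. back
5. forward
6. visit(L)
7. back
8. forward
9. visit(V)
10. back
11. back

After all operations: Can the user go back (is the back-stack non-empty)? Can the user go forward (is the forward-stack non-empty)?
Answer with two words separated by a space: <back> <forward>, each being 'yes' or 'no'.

After 1 (visit(R)): cur=R back=1 fwd=0
After 2 (back): cur=HOME back=0 fwd=1
After 3 (visit(S)): cur=S back=1 fwd=0
After 4 (back): cur=HOME back=0 fwd=1
After 5 (forward): cur=S back=1 fwd=0
After 6 (visit(L)): cur=L back=2 fwd=0
After 7 (back): cur=S back=1 fwd=1
After 8 (forward): cur=L back=2 fwd=0
After 9 (visit(V)): cur=V back=3 fwd=0
After 10 (back): cur=L back=2 fwd=1
After 11 (back): cur=S back=1 fwd=2

Answer: yes yes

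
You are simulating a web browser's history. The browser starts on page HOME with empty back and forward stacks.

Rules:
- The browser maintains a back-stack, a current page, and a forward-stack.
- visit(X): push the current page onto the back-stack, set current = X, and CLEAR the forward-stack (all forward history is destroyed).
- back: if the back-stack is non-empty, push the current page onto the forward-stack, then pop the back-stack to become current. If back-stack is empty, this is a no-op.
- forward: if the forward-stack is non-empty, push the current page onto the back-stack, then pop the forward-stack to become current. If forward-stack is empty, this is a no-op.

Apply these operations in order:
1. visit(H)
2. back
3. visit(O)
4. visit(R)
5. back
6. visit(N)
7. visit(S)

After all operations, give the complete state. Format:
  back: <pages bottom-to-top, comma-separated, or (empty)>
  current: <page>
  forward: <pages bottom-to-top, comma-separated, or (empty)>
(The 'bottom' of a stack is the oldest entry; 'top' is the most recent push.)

Answer: back: HOME,O,N
current: S
forward: (empty)

Derivation:
After 1 (visit(H)): cur=H back=1 fwd=0
After 2 (back): cur=HOME back=0 fwd=1
After 3 (visit(O)): cur=O back=1 fwd=0
After 4 (visit(R)): cur=R back=2 fwd=0
After 5 (back): cur=O back=1 fwd=1
After 6 (visit(N)): cur=N back=2 fwd=0
After 7 (visit(S)): cur=S back=3 fwd=0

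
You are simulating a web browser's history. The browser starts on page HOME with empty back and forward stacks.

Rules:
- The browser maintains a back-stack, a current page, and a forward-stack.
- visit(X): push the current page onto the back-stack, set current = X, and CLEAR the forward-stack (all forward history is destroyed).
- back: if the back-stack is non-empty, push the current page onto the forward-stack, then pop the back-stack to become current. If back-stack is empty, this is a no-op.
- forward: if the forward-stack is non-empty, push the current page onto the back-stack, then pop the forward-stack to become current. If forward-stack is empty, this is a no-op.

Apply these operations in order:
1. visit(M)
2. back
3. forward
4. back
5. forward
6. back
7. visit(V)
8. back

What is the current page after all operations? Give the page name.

Answer: HOME

Derivation:
After 1 (visit(M)): cur=M back=1 fwd=0
After 2 (back): cur=HOME back=0 fwd=1
After 3 (forward): cur=M back=1 fwd=0
After 4 (back): cur=HOME back=0 fwd=1
After 5 (forward): cur=M back=1 fwd=0
After 6 (back): cur=HOME back=0 fwd=1
After 7 (visit(V)): cur=V back=1 fwd=0
After 8 (back): cur=HOME back=0 fwd=1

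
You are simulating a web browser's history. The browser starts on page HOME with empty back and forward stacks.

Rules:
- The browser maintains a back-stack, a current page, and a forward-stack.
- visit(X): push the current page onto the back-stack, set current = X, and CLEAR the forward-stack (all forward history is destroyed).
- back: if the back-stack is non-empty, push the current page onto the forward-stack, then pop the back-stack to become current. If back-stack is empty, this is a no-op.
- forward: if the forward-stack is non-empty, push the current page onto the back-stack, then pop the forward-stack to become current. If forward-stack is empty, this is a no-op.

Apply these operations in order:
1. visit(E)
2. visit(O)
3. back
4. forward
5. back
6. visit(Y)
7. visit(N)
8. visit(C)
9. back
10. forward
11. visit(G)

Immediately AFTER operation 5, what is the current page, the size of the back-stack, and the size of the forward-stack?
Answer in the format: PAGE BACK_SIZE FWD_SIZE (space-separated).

After 1 (visit(E)): cur=E back=1 fwd=0
After 2 (visit(O)): cur=O back=2 fwd=0
After 3 (back): cur=E back=1 fwd=1
After 4 (forward): cur=O back=2 fwd=0
After 5 (back): cur=E back=1 fwd=1

E 1 1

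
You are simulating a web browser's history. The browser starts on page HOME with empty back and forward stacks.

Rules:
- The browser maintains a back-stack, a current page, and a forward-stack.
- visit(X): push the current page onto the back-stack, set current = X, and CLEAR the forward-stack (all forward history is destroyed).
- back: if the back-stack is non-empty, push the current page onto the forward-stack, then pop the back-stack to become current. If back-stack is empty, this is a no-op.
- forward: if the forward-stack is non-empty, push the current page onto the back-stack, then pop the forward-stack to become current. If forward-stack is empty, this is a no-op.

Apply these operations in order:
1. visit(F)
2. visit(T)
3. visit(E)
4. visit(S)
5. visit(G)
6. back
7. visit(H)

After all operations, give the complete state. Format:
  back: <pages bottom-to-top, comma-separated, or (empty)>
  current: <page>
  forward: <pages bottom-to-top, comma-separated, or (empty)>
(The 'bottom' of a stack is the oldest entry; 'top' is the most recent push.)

After 1 (visit(F)): cur=F back=1 fwd=0
After 2 (visit(T)): cur=T back=2 fwd=0
After 3 (visit(E)): cur=E back=3 fwd=0
After 4 (visit(S)): cur=S back=4 fwd=0
After 5 (visit(G)): cur=G back=5 fwd=0
After 6 (back): cur=S back=4 fwd=1
After 7 (visit(H)): cur=H back=5 fwd=0

Answer: back: HOME,F,T,E,S
current: H
forward: (empty)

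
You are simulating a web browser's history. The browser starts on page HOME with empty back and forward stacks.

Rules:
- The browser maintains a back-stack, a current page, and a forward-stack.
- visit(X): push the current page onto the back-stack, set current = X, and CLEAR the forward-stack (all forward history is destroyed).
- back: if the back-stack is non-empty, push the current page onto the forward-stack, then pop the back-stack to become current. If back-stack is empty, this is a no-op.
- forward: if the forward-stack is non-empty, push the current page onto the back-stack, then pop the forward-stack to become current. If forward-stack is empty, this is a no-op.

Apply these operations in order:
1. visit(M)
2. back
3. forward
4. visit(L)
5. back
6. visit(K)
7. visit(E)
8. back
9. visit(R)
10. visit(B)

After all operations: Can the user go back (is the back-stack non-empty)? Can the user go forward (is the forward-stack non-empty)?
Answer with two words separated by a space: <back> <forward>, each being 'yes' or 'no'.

Answer: yes no

Derivation:
After 1 (visit(M)): cur=M back=1 fwd=0
After 2 (back): cur=HOME back=0 fwd=1
After 3 (forward): cur=M back=1 fwd=0
After 4 (visit(L)): cur=L back=2 fwd=0
After 5 (back): cur=M back=1 fwd=1
After 6 (visit(K)): cur=K back=2 fwd=0
After 7 (visit(E)): cur=E back=3 fwd=0
After 8 (back): cur=K back=2 fwd=1
After 9 (visit(R)): cur=R back=3 fwd=0
After 10 (visit(B)): cur=B back=4 fwd=0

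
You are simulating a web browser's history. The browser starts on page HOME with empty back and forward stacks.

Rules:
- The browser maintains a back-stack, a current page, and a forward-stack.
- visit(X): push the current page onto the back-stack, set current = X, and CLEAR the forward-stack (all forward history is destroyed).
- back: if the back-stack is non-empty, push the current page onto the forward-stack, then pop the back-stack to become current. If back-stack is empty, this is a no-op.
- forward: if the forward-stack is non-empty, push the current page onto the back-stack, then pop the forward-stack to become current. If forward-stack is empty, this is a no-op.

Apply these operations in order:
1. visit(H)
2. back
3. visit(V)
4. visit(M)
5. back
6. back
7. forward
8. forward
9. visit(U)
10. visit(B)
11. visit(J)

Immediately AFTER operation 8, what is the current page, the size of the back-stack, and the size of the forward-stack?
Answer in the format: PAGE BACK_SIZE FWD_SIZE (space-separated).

After 1 (visit(H)): cur=H back=1 fwd=0
After 2 (back): cur=HOME back=0 fwd=1
After 3 (visit(V)): cur=V back=1 fwd=0
After 4 (visit(M)): cur=M back=2 fwd=0
After 5 (back): cur=V back=1 fwd=1
After 6 (back): cur=HOME back=0 fwd=2
After 7 (forward): cur=V back=1 fwd=1
After 8 (forward): cur=M back=2 fwd=0

M 2 0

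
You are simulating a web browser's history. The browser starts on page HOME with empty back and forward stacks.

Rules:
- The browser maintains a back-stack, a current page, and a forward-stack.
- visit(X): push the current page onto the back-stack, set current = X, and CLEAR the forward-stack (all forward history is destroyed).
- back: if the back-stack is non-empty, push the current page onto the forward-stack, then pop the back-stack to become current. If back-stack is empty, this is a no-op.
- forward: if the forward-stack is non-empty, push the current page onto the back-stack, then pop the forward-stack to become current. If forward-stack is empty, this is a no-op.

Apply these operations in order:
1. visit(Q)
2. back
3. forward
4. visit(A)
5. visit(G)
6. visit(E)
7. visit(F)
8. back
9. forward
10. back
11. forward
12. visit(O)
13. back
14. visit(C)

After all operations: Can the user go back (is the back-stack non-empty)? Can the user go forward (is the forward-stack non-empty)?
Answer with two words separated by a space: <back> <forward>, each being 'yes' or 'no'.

After 1 (visit(Q)): cur=Q back=1 fwd=0
After 2 (back): cur=HOME back=0 fwd=1
After 3 (forward): cur=Q back=1 fwd=0
After 4 (visit(A)): cur=A back=2 fwd=0
After 5 (visit(G)): cur=G back=3 fwd=0
After 6 (visit(E)): cur=E back=4 fwd=0
After 7 (visit(F)): cur=F back=5 fwd=0
After 8 (back): cur=E back=4 fwd=1
After 9 (forward): cur=F back=5 fwd=0
After 10 (back): cur=E back=4 fwd=1
After 11 (forward): cur=F back=5 fwd=0
After 12 (visit(O)): cur=O back=6 fwd=0
After 13 (back): cur=F back=5 fwd=1
After 14 (visit(C)): cur=C back=6 fwd=0

Answer: yes no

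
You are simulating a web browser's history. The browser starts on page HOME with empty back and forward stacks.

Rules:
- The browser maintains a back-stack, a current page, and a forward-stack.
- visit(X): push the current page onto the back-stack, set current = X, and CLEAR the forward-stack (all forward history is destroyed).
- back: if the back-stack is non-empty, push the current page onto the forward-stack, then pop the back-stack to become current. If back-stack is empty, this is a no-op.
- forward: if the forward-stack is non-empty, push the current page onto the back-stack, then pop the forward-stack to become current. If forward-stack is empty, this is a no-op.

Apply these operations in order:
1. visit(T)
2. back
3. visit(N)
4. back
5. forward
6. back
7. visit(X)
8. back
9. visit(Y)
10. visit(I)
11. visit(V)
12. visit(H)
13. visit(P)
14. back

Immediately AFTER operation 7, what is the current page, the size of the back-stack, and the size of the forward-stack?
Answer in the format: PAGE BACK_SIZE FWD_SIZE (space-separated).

After 1 (visit(T)): cur=T back=1 fwd=0
After 2 (back): cur=HOME back=0 fwd=1
After 3 (visit(N)): cur=N back=1 fwd=0
After 4 (back): cur=HOME back=0 fwd=1
After 5 (forward): cur=N back=1 fwd=0
After 6 (back): cur=HOME back=0 fwd=1
After 7 (visit(X)): cur=X back=1 fwd=0

X 1 0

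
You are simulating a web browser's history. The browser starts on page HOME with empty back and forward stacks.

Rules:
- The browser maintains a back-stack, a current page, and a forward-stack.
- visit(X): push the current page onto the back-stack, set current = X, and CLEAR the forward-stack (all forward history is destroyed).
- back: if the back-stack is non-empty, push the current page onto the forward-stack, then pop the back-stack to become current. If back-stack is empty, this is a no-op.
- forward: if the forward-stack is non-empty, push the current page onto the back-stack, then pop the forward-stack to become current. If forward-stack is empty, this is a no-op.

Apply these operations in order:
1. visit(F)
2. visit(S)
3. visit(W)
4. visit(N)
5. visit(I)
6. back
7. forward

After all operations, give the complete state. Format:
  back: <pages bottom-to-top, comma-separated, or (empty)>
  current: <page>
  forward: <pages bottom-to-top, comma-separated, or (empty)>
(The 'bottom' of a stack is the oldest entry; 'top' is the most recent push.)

Answer: back: HOME,F,S,W,N
current: I
forward: (empty)

Derivation:
After 1 (visit(F)): cur=F back=1 fwd=0
After 2 (visit(S)): cur=S back=2 fwd=0
After 3 (visit(W)): cur=W back=3 fwd=0
After 4 (visit(N)): cur=N back=4 fwd=0
After 5 (visit(I)): cur=I back=5 fwd=0
After 6 (back): cur=N back=4 fwd=1
After 7 (forward): cur=I back=5 fwd=0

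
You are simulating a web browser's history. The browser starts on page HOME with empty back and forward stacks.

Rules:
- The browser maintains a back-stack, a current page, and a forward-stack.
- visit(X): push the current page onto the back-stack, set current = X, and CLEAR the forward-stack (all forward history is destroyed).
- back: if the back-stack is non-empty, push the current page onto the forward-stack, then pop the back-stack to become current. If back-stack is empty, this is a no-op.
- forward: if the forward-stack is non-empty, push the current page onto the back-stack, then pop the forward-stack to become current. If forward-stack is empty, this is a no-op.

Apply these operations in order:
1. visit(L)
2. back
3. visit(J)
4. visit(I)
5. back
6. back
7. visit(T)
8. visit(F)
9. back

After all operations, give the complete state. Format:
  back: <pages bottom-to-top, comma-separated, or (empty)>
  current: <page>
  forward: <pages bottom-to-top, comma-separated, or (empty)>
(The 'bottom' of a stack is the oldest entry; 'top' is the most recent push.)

Answer: back: HOME
current: T
forward: F

Derivation:
After 1 (visit(L)): cur=L back=1 fwd=0
After 2 (back): cur=HOME back=0 fwd=1
After 3 (visit(J)): cur=J back=1 fwd=0
After 4 (visit(I)): cur=I back=2 fwd=0
After 5 (back): cur=J back=1 fwd=1
After 6 (back): cur=HOME back=0 fwd=2
After 7 (visit(T)): cur=T back=1 fwd=0
After 8 (visit(F)): cur=F back=2 fwd=0
After 9 (back): cur=T back=1 fwd=1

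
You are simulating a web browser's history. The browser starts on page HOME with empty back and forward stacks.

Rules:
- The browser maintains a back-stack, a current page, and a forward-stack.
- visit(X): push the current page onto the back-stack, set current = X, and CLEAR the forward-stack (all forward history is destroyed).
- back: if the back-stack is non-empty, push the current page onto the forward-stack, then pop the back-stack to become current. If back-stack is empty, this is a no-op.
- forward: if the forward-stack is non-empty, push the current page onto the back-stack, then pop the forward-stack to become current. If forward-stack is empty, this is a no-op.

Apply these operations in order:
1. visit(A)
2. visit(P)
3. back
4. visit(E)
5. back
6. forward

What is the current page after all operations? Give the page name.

Answer: E

Derivation:
After 1 (visit(A)): cur=A back=1 fwd=0
After 2 (visit(P)): cur=P back=2 fwd=0
After 3 (back): cur=A back=1 fwd=1
After 4 (visit(E)): cur=E back=2 fwd=0
After 5 (back): cur=A back=1 fwd=1
After 6 (forward): cur=E back=2 fwd=0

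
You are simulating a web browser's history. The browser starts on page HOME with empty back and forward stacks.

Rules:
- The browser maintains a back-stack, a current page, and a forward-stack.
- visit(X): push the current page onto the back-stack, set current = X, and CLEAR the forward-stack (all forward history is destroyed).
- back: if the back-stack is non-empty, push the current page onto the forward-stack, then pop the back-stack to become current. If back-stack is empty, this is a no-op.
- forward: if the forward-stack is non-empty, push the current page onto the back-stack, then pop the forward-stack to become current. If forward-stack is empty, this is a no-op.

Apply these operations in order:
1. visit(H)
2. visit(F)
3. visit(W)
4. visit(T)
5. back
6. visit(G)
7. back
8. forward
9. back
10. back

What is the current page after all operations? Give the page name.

After 1 (visit(H)): cur=H back=1 fwd=0
After 2 (visit(F)): cur=F back=2 fwd=0
After 3 (visit(W)): cur=W back=3 fwd=0
After 4 (visit(T)): cur=T back=4 fwd=0
After 5 (back): cur=W back=3 fwd=1
After 6 (visit(G)): cur=G back=4 fwd=0
After 7 (back): cur=W back=3 fwd=1
After 8 (forward): cur=G back=4 fwd=0
After 9 (back): cur=W back=3 fwd=1
After 10 (back): cur=F back=2 fwd=2

Answer: F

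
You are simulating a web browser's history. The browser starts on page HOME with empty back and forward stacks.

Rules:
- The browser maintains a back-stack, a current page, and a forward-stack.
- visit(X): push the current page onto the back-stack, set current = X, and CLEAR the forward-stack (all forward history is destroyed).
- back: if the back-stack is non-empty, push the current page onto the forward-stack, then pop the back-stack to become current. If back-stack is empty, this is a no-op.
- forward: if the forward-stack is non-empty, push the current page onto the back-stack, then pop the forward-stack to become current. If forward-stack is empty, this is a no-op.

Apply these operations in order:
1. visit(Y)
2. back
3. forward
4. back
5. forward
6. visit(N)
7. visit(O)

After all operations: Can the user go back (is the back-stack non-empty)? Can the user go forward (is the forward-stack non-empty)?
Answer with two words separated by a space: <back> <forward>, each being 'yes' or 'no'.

Answer: yes no

Derivation:
After 1 (visit(Y)): cur=Y back=1 fwd=0
After 2 (back): cur=HOME back=0 fwd=1
After 3 (forward): cur=Y back=1 fwd=0
After 4 (back): cur=HOME back=0 fwd=1
After 5 (forward): cur=Y back=1 fwd=0
After 6 (visit(N)): cur=N back=2 fwd=0
After 7 (visit(O)): cur=O back=3 fwd=0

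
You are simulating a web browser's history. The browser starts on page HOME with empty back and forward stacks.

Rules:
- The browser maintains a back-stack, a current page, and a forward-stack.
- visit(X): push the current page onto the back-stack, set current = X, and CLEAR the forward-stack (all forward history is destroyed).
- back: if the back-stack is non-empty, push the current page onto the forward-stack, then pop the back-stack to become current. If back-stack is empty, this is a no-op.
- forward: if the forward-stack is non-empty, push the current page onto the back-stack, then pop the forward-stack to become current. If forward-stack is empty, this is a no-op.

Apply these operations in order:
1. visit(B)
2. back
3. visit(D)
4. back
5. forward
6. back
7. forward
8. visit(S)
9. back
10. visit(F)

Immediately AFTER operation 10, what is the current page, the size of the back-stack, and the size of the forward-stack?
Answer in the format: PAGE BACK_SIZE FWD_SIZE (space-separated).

After 1 (visit(B)): cur=B back=1 fwd=0
After 2 (back): cur=HOME back=0 fwd=1
After 3 (visit(D)): cur=D back=1 fwd=0
After 4 (back): cur=HOME back=0 fwd=1
After 5 (forward): cur=D back=1 fwd=0
After 6 (back): cur=HOME back=0 fwd=1
After 7 (forward): cur=D back=1 fwd=0
After 8 (visit(S)): cur=S back=2 fwd=0
After 9 (back): cur=D back=1 fwd=1
After 10 (visit(F)): cur=F back=2 fwd=0

F 2 0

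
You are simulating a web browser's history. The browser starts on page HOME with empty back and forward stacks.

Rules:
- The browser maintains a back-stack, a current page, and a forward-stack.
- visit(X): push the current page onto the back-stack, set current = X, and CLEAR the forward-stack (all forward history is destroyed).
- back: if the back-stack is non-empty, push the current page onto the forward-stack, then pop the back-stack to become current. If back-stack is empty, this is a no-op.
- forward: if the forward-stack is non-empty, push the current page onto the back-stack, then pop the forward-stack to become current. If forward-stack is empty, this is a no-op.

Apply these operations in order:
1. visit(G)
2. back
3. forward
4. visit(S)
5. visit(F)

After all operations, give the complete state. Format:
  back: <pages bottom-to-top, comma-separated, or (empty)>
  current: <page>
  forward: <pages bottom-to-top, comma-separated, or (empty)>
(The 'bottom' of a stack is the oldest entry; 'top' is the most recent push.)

After 1 (visit(G)): cur=G back=1 fwd=0
After 2 (back): cur=HOME back=0 fwd=1
After 3 (forward): cur=G back=1 fwd=0
After 4 (visit(S)): cur=S back=2 fwd=0
After 5 (visit(F)): cur=F back=3 fwd=0

Answer: back: HOME,G,S
current: F
forward: (empty)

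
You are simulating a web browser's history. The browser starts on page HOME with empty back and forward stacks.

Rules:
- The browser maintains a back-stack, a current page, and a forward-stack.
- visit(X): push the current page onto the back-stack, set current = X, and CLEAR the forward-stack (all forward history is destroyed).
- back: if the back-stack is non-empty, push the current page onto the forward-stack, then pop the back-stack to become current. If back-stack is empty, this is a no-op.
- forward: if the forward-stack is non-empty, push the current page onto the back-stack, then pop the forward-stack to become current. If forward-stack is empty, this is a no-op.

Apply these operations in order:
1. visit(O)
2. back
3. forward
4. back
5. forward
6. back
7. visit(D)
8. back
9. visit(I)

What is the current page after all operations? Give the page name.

After 1 (visit(O)): cur=O back=1 fwd=0
After 2 (back): cur=HOME back=0 fwd=1
After 3 (forward): cur=O back=1 fwd=0
After 4 (back): cur=HOME back=0 fwd=1
After 5 (forward): cur=O back=1 fwd=0
After 6 (back): cur=HOME back=0 fwd=1
After 7 (visit(D)): cur=D back=1 fwd=0
After 8 (back): cur=HOME back=0 fwd=1
After 9 (visit(I)): cur=I back=1 fwd=0

Answer: I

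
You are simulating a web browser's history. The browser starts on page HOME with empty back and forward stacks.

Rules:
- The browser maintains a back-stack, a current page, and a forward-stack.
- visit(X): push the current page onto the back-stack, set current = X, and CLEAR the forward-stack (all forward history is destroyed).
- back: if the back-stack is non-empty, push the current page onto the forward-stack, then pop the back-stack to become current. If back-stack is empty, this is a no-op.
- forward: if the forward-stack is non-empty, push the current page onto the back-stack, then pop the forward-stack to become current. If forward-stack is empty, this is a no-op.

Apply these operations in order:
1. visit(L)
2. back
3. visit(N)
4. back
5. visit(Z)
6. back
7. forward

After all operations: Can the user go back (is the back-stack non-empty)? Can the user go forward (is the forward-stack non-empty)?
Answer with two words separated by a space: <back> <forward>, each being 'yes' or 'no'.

After 1 (visit(L)): cur=L back=1 fwd=0
After 2 (back): cur=HOME back=0 fwd=1
After 3 (visit(N)): cur=N back=1 fwd=0
After 4 (back): cur=HOME back=0 fwd=1
After 5 (visit(Z)): cur=Z back=1 fwd=0
After 6 (back): cur=HOME back=0 fwd=1
After 7 (forward): cur=Z back=1 fwd=0

Answer: yes no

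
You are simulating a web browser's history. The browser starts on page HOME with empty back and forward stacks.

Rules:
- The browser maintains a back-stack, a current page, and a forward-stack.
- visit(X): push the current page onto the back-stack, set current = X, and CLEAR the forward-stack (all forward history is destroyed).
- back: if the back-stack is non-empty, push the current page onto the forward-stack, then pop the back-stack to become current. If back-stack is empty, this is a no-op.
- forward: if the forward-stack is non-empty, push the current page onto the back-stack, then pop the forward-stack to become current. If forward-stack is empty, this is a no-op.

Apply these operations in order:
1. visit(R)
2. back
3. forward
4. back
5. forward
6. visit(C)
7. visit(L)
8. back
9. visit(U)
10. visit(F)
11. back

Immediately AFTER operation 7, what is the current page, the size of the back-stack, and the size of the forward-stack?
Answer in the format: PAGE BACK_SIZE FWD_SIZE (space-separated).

After 1 (visit(R)): cur=R back=1 fwd=0
After 2 (back): cur=HOME back=0 fwd=1
After 3 (forward): cur=R back=1 fwd=0
After 4 (back): cur=HOME back=0 fwd=1
After 5 (forward): cur=R back=1 fwd=0
After 6 (visit(C)): cur=C back=2 fwd=0
After 7 (visit(L)): cur=L back=3 fwd=0

L 3 0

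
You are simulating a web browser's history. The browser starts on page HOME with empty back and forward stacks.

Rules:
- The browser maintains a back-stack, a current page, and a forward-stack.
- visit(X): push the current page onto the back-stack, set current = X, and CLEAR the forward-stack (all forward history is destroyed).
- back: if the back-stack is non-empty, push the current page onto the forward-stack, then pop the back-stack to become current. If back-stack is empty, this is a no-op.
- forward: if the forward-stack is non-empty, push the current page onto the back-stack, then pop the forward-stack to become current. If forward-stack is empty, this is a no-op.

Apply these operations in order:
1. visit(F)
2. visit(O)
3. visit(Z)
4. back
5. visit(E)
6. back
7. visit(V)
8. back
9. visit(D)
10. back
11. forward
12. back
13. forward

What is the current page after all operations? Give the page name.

After 1 (visit(F)): cur=F back=1 fwd=0
After 2 (visit(O)): cur=O back=2 fwd=0
After 3 (visit(Z)): cur=Z back=3 fwd=0
After 4 (back): cur=O back=2 fwd=1
After 5 (visit(E)): cur=E back=3 fwd=0
After 6 (back): cur=O back=2 fwd=1
After 7 (visit(V)): cur=V back=3 fwd=0
After 8 (back): cur=O back=2 fwd=1
After 9 (visit(D)): cur=D back=3 fwd=0
After 10 (back): cur=O back=2 fwd=1
After 11 (forward): cur=D back=3 fwd=0
After 12 (back): cur=O back=2 fwd=1
After 13 (forward): cur=D back=3 fwd=0

Answer: D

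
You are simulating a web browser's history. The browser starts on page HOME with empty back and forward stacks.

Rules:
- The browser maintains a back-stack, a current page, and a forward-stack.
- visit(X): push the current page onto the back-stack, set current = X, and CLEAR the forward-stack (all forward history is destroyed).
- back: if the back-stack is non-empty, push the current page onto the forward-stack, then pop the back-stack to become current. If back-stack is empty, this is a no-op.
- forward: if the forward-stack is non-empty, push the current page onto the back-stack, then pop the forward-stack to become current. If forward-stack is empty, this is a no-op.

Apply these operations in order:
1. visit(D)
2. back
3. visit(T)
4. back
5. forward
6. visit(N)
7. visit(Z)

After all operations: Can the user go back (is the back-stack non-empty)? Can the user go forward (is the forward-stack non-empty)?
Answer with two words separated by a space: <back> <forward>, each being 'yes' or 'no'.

Answer: yes no

Derivation:
After 1 (visit(D)): cur=D back=1 fwd=0
After 2 (back): cur=HOME back=0 fwd=1
After 3 (visit(T)): cur=T back=1 fwd=0
After 4 (back): cur=HOME back=0 fwd=1
After 5 (forward): cur=T back=1 fwd=0
After 6 (visit(N)): cur=N back=2 fwd=0
After 7 (visit(Z)): cur=Z back=3 fwd=0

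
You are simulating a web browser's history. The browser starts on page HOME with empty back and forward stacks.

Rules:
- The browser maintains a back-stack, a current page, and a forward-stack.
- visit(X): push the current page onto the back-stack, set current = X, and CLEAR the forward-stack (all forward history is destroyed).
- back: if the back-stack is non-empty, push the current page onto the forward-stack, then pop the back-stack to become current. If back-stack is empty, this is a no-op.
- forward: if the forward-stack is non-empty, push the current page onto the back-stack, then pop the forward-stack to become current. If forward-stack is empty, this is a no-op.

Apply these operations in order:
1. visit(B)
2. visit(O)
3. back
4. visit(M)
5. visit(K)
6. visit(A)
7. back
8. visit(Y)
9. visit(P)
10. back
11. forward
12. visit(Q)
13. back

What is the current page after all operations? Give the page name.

After 1 (visit(B)): cur=B back=1 fwd=0
After 2 (visit(O)): cur=O back=2 fwd=0
After 3 (back): cur=B back=1 fwd=1
After 4 (visit(M)): cur=M back=2 fwd=0
After 5 (visit(K)): cur=K back=3 fwd=0
After 6 (visit(A)): cur=A back=4 fwd=0
After 7 (back): cur=K back=3 fwd=1
After 8 (visit(Y)): cur=Y back=4 fwd=0
After 9 (visit(P)): cur=P back=5 fwd=0
After 10 (back): cur=Y back=4 fwd=1
After 11 (forward): cur=P back=5 fwd=0
After 12 (visit(Q)): cur=Q back=6 fwd=0
After 13 (back): cur=P back=5 fwd=1

Answer: P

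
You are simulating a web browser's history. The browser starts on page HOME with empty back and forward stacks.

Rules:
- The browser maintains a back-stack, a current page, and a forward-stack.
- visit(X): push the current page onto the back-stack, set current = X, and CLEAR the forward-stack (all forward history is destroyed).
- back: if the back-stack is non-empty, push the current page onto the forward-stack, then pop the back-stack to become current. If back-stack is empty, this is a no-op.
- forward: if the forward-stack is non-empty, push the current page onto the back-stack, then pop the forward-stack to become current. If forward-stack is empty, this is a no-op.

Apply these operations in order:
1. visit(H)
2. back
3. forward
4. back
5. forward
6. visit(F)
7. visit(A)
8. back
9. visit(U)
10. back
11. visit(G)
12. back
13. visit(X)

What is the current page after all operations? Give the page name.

Answer: X

Derivation:
After 1 (visit(H)): cur=H back=1 fwd=0
After 2 (back): cur=HOME back=0 fwd=1
After 3 (forward): cur=H back=1 fwd=0
After 4 (back): cur=HOME back=0 fwd=1
After 5 (forward): cur=H back=1 fwd=0
After 6 (visit(F)): cur=F back=2 fwd=0
After 7 (visit(A)): cur=A back=3 fwd=0
After 8 (back): cur=F back=2 fwd=1
After 9 (visit(U)): cur=U back=3 fwd=0
After 10 (back): cur=F back=2 fwd=1
After 11 (visit(G)): cur=G back=3 fwd=0
After 12 (back): cur=F back=2 fwd=1
After 13 (visit(X)): cur=X back=3 fwd=0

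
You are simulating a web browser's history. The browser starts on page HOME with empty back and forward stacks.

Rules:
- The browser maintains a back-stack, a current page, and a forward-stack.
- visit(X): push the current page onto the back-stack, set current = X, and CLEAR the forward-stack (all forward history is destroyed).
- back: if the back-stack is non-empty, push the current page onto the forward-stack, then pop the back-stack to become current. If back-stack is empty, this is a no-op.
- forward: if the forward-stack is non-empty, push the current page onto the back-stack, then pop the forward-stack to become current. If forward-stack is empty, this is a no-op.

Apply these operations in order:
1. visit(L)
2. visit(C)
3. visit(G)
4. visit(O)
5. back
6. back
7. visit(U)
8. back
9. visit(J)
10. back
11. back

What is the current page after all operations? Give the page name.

After 1 (visit(L)): cur=L back=1 fwd=0
After 2 (visit(C)): cur=C back=2 fwd=0
After 3 (visit(G)): cur=G back=3 fwd=0
After 4 (visit(O)): cur=O back=4 fwd=0
After 5 (back): cur=G back=3 fwd=1
After 6 (back): cur=C back=2 fwd=2
After 7 (visit(U)): cur=U back=3 fwd=0
After 8 (back): cur=C back=2 fwd=1
After 9 (visit(J)): cur=J back=3 fwd=0
After 10 (back): cur=C back=2 fwd=1
After 11 (back): cur=L back=1 fwd=2

Answer: L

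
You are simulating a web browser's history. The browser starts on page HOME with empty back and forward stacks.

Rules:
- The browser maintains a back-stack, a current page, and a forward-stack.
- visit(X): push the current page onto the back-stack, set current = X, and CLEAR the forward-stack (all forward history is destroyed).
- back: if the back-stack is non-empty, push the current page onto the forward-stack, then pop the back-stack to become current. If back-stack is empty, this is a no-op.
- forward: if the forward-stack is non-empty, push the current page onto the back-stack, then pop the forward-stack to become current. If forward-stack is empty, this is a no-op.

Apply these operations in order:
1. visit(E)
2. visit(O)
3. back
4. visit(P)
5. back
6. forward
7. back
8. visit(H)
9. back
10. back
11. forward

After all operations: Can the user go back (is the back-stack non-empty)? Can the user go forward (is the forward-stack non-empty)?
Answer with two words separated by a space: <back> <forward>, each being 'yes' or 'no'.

After 1 (visit(E)): cur=E back=1 fwd=0
After 2 (visit(O)): cur=O back=2 fwd=0
After 3 (back): cur=E back=1 fwd=1
After 4 (visit(P)): cur=P back=2 fwd=0
After 5 (back): cur=E back=1 fwd=1
After 6 (forward): cur=P back=2 fwd=0
After 7 (back): cur=E back=1 fwd=1
After 8 (visit(H)): cur=H back=2 fwd=0
After 9 (back): cur=E back=1 fwd=1
After 10 (back): cur=HOME back=0 fwd=2
After 11 (forward): cur=E back=1 fwd=1

Answer: yes yes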